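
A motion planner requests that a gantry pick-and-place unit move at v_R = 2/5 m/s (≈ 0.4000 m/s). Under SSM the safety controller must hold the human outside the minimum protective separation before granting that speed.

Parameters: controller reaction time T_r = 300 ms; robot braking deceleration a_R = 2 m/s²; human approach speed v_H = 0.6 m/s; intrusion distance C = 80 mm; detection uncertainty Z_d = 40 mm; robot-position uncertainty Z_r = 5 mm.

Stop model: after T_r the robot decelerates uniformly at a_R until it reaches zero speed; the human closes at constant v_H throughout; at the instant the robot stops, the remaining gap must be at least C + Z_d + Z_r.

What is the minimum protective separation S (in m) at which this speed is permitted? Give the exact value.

S_min = 117/200 m = 0.5850 m

stop time T_s = (2/5)/2 = 0.2000 s
reaction-phase robot travel = 0.4000·0.3000 = 0.1200 m
robot under decel: 0.4000²/(2·2.0000) = 0.0400 m
human over T_r+T_s: 0.6000·(0.3000+0.2000) = 0.3000 m
margins: 0.0800+0.0400+0.0050 = 0.1250 m
S_min ≈ 0.1200+0.0400+0.3000+0.1250  ⇒  S_min = 117/200 m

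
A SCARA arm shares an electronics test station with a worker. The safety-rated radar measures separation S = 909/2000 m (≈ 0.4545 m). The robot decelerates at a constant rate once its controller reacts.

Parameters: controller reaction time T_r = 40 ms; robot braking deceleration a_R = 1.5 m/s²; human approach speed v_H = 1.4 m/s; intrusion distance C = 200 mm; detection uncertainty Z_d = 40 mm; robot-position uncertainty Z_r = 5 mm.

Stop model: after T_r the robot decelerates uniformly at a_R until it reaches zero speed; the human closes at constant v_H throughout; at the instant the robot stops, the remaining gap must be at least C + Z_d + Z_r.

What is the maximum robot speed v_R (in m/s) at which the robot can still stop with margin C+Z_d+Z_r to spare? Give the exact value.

quadratic (1/3)·v² + (73/75)·v + (-307/2000) = 0
  disc = (73/75)² − 4·(1/3)·(-307/2000) = 25921/22500 ; √disc = 161/150
  v_R = (−(73/75) + 161/150) / (2·(1/3)) = 3/20 m/s
check:
T_s = v_R/a_R = (3/20)/(3/2) = 0.1000 s
robot in T_r: 0.1500·0.0400 = 0.0060 m
robot covers 0.1500·0.1000 − ½·1.5000·0.1000² = 0.0075 m while stopping
person approaches 1.4000·(0.0400+0.1000) = 0.1960 m
residual clearance needed = 0.2000+0.0400+0.0050 = 0.2450 m
sum ≈ 0.0060+0.0075+0.1960+0.2450 ≈ 0.4545 m = S ✓

v_R_max = 3/20 m/s = 0.1500 m/s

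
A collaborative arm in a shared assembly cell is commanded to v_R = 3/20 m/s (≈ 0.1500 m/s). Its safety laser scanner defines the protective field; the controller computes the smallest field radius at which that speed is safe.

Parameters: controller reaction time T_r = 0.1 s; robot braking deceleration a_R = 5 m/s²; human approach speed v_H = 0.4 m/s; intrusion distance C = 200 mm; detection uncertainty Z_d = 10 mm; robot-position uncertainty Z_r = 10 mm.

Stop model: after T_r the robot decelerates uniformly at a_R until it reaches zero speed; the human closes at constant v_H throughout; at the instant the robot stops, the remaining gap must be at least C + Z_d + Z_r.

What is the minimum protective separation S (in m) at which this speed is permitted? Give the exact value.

S_min = 1157/4000 m = 0.2893 m

stop time T_s = (3/20)/5 = 0.0300 s
reaction-phase robot travel = 0.1500·0.1000 = 0.0150 m
robot covers 0.1500·0.0300 − ½·5.0000·0.0300² = 0.0022 m while stopping
person approaches 0.4000·(0.1000+0.0300) = 0.0520 m
C+Z_d+Z_r = 0.2000+0.0100+0.0100 = 0.2200 m
S_min ≈ 0.0150+0.0022+0.0520+0.2200  ⇒  S_min = 1157/4000 m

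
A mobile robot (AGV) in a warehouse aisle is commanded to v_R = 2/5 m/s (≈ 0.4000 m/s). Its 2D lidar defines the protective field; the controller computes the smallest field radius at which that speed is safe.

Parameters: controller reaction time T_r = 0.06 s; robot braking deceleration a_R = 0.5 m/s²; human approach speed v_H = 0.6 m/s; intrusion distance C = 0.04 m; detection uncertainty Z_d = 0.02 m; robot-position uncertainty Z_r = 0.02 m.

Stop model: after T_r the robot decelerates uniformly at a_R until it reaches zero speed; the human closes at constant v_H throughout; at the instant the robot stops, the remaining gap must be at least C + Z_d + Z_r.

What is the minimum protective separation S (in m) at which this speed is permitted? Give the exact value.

T_s = v_R/a_R = (2/5)/(1/2) = 0.8000 s
reaction-phase robot travel = 0.4000·0.0600 = 0.0240 m
braking distance = 0.4000²/(2·0.5000) = 0.1600 m
human over T_r+T_s: 0.6000·(0.0600+0.8000) = 0.5160 m
margins: 0.0400+0.0200+0.0200 = 0.0800 m
S_min ≈ 0.0240+0.1600+0.5160+0.0800  ⇒  S_min = 39/50 m

S_min = 39/50 m = 0.7800 m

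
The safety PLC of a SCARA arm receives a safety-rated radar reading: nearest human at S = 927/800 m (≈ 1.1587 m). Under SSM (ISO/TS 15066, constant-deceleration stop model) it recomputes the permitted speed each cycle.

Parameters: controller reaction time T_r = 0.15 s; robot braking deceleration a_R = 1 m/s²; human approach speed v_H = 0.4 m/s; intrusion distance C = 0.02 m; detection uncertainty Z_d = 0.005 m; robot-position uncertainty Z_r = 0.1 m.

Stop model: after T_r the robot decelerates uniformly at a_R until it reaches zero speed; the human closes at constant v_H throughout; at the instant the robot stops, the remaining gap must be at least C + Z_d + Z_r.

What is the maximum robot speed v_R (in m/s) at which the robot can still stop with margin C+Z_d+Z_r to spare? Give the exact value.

quadratic (1/2)·v² + (11/20)·v + (-779/800) = 0
  disc = (11/20)² − 4·(1/2)·(-779/800) = 9/4 ; √disc = 3/2
  v_R = (−(11/20) + 3/2) / (2·(1/2)) = 19/20 m/s
check:
stop time T_s = (19/20)/1 = 0.9500 s
robot in T_r: 0.9500·0.1500 = 0.1425 m
braking distance = 0.9500²/(2·1.0000) = 0.4512 m
human over T_r+T_s: 0.4000·(0.1500+0.9500) = 0.4400 m
margins: 0.0200+0.0050+0.1000 = 0.1250 m
sum ≈ 0.1425+0.4512+0.4400+0.1250 ≈ 1.1587 m = S ✓

v_R_max = 19/20 m/s = 0.9500 m/s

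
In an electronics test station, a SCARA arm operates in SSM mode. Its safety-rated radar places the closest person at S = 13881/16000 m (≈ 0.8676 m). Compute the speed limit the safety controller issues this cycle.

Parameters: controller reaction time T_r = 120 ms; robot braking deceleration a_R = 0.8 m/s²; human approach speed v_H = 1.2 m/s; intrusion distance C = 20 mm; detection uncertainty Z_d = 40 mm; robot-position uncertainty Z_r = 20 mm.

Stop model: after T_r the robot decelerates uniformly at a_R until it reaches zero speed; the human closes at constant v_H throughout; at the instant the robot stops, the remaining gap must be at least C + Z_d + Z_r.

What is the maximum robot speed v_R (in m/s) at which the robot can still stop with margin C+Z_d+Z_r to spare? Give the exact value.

v_R_max = 7/20 m/s = 0.3500 m/s

quadratic (5/8)·v² + (81/50)·v + (-10297/16000) = 0
  disc = (81/50)² − 4·(5/8)·(-10297/16000) = 677329/160000 ; √disc = 823/400
  v_R = (−(81/50) + 823/400) / (2·(5/8)) = 7/20 m/s
check:
braking lasts T_s = (7/20)/(4/5) = 0.4375 s
robot covers v_R·T_r = 0.3500·0.1200 = 0.0420 m before braking
braking distance = 0.3500²/(2·0.8000) = 0.0766 m
human over T_r+T_s: 1.2000·(0.1200+0.4375) = 0.6690 m
residual clearance needed = 0.0200+0.0400+0.0200 = 0.0800 m
sum ≈ 0.0420+0.0766+0.6690+0.0800 ≈ 0.8676 m = S ✓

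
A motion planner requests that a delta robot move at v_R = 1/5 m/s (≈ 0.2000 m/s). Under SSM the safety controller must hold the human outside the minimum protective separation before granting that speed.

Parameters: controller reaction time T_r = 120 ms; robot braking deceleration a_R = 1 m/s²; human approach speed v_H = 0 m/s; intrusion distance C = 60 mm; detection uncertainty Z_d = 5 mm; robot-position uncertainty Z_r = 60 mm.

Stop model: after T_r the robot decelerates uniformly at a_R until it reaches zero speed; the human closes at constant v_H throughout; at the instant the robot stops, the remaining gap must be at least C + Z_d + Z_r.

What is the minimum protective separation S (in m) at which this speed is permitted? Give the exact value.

S_min = 169/1000 m = 0.1690 m

stop time T_s = (1/5)/1 = 0.2000 s
robot in T_r: 0.2000·0.1200 = 0.0240 m
robot covers 0.2000·0.2000 − ½·1.0000·0.2000² = 0.0200 m while stopping
human closes 0.0000·0.3200 = 0.0000 m
margins: 0.0600+0.0050+0.0600 = 0.1250 m
S_min ≈ 0.0240+0.0200+0.0000+0.1250  ⇒  S_min = 169/1000 m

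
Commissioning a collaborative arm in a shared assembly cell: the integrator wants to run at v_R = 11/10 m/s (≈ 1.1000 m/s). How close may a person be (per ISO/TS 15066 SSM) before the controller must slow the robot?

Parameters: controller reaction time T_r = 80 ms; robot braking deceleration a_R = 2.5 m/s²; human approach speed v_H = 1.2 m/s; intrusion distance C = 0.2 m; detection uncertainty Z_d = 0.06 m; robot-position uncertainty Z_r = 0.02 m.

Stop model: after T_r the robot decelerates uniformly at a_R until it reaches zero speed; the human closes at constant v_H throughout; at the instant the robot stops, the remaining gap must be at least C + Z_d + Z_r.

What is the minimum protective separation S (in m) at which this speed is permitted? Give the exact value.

S_min = 617/500 m = 1.2340 m

stop time T_s = (11/10)/(5/2) = 0.4400 s
robot in T_r: 1.1000·0.0800 = 0.0880 m
robot under decel: 1.1000²/(2·2.5000) = 0.2420 m
human closes 1.2000·0.5200 = 0.6240 m
margins: 0.2000+0.0600+0.0200 = 0.2800 m
S_min ≈ 0.0880+0.2420+0.6240+0.2800  ⇒  S_min = 617/500 m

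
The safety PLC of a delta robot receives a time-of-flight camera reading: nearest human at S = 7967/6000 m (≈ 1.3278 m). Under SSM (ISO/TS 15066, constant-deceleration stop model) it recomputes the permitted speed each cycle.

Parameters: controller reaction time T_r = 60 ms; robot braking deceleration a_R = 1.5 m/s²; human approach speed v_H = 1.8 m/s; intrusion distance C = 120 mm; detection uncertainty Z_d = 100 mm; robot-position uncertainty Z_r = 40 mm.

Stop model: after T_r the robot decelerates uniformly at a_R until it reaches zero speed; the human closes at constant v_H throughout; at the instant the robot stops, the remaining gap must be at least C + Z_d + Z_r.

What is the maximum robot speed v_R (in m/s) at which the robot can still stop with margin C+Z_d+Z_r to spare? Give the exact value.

at the boundary: (1/3)·v² + (63/50)·v + (-5759/6000) = 0
  disc = (63/50)² − 4·(1/3)·(-5759/6000) = 16129/5625 ; √disc = 127/75
  v_R = (−(63/50) + 127/75) / (2·(1/3)) = 13/20 m/s
check:
stop time T_s = (13/20)/(3/2) = 0.4333 s
robot in T_r: 0.6500·0.0600 = 0.0390 m
robot covers 0.6500·0.4333 − ½·1.5000·0.4333² = 0.1408 m while stopping
human over T_r+T_s: 1.8000·(0.0600+0.4333) = 0.8880 m
C+Z_d+Z_r = 0.1200+0.1000+0.0400 = 0.2600 m
sum ≈ 0.0390+0.1408+0.8880+0.2600 ≈ 1.3278 m = S ✓

v_R_max = 13/20 m/s = 0.6500 m/s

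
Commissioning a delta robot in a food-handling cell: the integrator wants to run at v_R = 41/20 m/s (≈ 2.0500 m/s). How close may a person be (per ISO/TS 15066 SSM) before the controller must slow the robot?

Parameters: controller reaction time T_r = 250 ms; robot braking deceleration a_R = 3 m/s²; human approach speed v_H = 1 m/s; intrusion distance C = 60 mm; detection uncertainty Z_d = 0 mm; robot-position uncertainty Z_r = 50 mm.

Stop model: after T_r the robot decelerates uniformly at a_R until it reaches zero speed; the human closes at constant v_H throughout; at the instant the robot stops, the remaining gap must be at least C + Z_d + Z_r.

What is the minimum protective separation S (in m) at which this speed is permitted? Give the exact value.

S_min = 361/160 m = 2.2563 m

braking lasts T_s = (41/20)/3 = 0.6833 s
robot in T_r: 2.0500·0.2500 = 0.5125 m
robot covers 2.0500·0.6833 − ½·3.0000·0.6833² = 0.7004 m while stopping
human over T_r+T_s: 1.0000·(0.2500+0.6833) = 0.9333 m
C+Z_d+Z_r = 0.0600+0.0000+0.0500 = 0.1100 m
S_min ≈ 0.5125+0.7004+0.9333+0.1100  ⇒  S_min = 361/160 m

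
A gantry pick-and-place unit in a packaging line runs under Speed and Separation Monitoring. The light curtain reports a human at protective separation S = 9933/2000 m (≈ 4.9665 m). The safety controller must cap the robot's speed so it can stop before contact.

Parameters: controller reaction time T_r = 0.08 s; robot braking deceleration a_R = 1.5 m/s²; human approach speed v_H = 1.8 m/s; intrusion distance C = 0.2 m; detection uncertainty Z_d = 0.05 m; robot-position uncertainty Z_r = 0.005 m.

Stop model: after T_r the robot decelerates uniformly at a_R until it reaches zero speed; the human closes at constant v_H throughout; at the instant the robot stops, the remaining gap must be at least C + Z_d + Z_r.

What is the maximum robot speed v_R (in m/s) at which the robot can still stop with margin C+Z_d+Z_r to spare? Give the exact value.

collect terms ⇒ (1/3)·v_R² + (32/25)·v_R + (-1827/400) = 0
  disc = (32/25)² − 4·(1/3)·(-1827/400) = 19321/2500 ; √disc = 139/50
  v_R = (−(32/25) + 139/50) / (2·(1/3)) = 9/4 m/s
check:
braking lasts T_s = (9/4)/(3/2) = 1.5000 s
reaction-phase robot travel = 2.2500·0.0800 = 0.1800 m
robot covers 2.2500·1.5000 − ½·1.5000·1.5000² = 1.6875 m while stopping
human over T_r+T_s: 1.8000·(0.0800+1.5000) = 2.8440 m
residual clearance needed = 0.2000+0.0500+0.0050 = 0.2550 m
sum ≈ 0.1800+1.6875+2.8440+0.2550 ≈ 4.9665 m = S ✓

v_R_max = 9/4 m/s = 2.2500 m/s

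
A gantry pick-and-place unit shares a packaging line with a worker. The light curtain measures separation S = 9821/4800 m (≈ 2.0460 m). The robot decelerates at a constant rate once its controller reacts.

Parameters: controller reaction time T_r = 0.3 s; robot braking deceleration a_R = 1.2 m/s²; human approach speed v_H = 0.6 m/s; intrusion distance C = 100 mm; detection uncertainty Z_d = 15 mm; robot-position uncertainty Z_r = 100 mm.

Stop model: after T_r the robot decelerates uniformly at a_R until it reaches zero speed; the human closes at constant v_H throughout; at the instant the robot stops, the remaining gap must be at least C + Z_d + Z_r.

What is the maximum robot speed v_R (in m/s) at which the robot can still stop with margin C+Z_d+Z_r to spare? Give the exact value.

quadratic (5/12)·v² + (4/5)·v + (-317/192) = 0
  disc = (4/5)² − 4·(5/12)·(-317/192) = 48841/14400 ; √disc = 221/120
  v_R = (−(4/5) + 221/120) / (2·(5/12)) = 5/4 m/s
check:
braking lasts T_s = (5/4)/(6/5) = 1.0417 s
robot in T_r: 1.2500·0.3000 = 0.3750 m
robot under decel: 1.2500²/(2·1.2000) = 0.6510 m
human closes 0.6000·1.3417 = 0.8050 m
C+Z_d+Z_r = 0.1000+0.0150+0.1000 = 0.2150 m
sum ≈ 0.3750+0.6510+0.8050+0.2150 ≈ 2.0460 m = S ✓

v_R_max = 5/4 m/s = 1.2500 m/s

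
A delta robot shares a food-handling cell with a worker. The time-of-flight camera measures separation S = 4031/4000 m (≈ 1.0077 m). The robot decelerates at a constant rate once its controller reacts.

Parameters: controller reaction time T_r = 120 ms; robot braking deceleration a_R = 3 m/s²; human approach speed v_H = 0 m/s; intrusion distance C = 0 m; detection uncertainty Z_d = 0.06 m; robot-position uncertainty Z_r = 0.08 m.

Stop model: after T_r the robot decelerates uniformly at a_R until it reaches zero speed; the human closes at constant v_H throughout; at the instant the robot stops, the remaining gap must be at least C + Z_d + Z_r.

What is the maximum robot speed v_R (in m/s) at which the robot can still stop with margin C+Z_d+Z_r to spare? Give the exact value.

quadratic (1/6)·v² + (3/25)·v + (-3471/4000) = 0
  disc = (3/25)² − 4·(1/6)·(-3471/4000) = 5929/10000 ; √disc = 77/100
  v_R = (−(3/25) + 77/100) / (2·(1/6)) = 39/20 m/s
check:
stop time T_s = (39/20)/3 = 0.6500 s
reaction-phase robot travel = 1.9500·0.1200 = 0.2340 m
braking distance = 1.9500²/(2·3.0000) = 0.6338 m
person approaches 0.0000·(0.1200+0.6500) = 0.0000 m
C+Z_d+Z_r = 0.0000+0.0600+0.0800 = 0.1400 m
sum ≈ 0.2340+0.6338+0.0000+0.1400 ≈ 1.0077 m = S ✓

v_R_max = 39/20 m/s = 1.9500 m/s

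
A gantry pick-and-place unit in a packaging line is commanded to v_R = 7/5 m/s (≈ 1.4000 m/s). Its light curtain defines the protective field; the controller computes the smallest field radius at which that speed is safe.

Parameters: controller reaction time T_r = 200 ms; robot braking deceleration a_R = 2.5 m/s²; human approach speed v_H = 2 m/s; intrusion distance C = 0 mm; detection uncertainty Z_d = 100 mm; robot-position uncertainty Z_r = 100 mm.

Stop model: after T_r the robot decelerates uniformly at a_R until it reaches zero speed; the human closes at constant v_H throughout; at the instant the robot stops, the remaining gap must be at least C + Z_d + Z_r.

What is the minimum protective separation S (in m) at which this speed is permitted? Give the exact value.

S_min = 299/125 m = 2.3920 m

braking lasts T_s = (7/5)/(5/2) = 0.5600 s
robot covers v_R·T_r = 1.4000·0.2000 = 0.2800 m before braking
robot under decel: 1.4000²/(2·2.5000) = 0.3920 m
person approaches 2.0000·(0.2000+0.5600) = 1.5200 m
C+Z_d+Z_r = 0.0000+0.1000+0.1000 = 0.2000 m
S_min ≈ 0.2800+0.3920+1.5200+0.2000  ⇒  S_min = 299/125 m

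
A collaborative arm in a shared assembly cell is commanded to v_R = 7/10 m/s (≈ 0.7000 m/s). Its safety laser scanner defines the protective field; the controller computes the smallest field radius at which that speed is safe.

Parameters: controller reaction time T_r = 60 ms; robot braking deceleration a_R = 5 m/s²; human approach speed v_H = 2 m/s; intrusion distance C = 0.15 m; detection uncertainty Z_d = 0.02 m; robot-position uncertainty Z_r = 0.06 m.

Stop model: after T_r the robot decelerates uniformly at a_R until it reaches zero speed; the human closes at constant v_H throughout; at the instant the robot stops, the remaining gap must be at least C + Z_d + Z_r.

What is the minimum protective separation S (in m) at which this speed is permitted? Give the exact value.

stop time T_s = (7/10)/5 = 0.1400 s
robot in T_r: 0.7000·0.0600 = 0.0420 m
robot under decel: 0.7000²/(2·5.0000) = 0.0490 m
human over T_r+T_s: 2.0000·(0.0600+0.1400) = 0.4000 m
margins: 0.1500+0.0200+0.0600 = 0.2300 m
S_min ≈ 0.0420+0.0490+0.4000+0.2300  ⇒  S_min = 721/1000 m

S_min = 721/1000 m = 0.7210 m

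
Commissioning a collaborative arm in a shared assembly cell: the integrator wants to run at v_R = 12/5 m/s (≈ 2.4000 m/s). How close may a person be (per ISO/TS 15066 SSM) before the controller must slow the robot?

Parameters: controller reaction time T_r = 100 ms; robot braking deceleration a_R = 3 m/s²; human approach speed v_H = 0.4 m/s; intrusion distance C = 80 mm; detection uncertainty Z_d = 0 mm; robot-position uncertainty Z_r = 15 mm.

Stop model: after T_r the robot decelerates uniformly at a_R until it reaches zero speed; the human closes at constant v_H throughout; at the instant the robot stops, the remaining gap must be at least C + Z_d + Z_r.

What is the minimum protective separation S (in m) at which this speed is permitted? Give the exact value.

S_min = 331/200 m = 1.6550 m

T_s = v_R/a_R = (12/5)/3 = 0.8000 s
robot covers v_R·T_r = 2.4000·0.1000 = 0.2400 m before braking
braking distance = 2.4000²/(2·3.0000) = 0.9600 m
human over T_r+T_s: 0.4000·(0.1000+0.8000) = 0.3600 m
margins: 0.0800+0.0000+0.0150 = 0.0950 m
S_min ≈ 0.2400+0.9600+0.3600+0.0950  ⇒  S_min = 331/200 m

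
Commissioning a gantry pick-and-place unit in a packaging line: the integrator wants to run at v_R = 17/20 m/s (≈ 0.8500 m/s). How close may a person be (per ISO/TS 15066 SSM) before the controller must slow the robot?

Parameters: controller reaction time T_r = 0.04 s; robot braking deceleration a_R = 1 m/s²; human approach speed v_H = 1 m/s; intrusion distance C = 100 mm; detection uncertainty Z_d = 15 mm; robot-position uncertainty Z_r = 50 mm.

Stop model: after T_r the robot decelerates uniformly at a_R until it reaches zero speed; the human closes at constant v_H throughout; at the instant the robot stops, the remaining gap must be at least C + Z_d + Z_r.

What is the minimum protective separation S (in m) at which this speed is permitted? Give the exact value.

S_min = 5801/4000 m = 1.4503 m

braking lasts T_s = (17/20)/1 = 0.8500 s
robot in T_r: 0.8500·0.0400 = 0.0340 m
robot under decel: 0.8500²/(2·1.0000) = 0.3613 m
human closes 1.0000·0.8900 = 0.8900 m
residual clearance needed = 0.1000+0.0150+0.0500 = 0.1650 m
S_min ≈ 0.0340+0.3613+0.8900+0.1650  ⇒  S_min = 5801/4000 m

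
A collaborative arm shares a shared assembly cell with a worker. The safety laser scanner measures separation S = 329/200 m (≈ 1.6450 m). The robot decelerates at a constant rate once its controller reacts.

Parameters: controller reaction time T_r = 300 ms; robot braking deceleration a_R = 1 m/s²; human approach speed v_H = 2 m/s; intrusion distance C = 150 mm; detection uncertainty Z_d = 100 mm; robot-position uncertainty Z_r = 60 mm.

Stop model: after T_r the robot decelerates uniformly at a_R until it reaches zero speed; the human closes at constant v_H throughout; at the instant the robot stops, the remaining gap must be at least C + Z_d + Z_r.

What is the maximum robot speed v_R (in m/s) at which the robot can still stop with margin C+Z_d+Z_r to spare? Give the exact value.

v_R_max = 3/10 m/s = 0.3000 m/s

collect terms ⇒ (1/2)·v_R² + (23/10)·v_R + (-147/200) = 0
  disc = (23/10)² − 4·(1/2)·(-147/200) = 169/25 ; √disc = 13/5
  v_R = (−(23/10) + 13/5) / (2·(1/2)) = 3/10 m/s
check:
stop time T_s = (3/10)/1 = 0.3000 s
robot covers v_R·T_r = 0.3000·0.3000 = 0.0900 m before braking
robot under decel: 0.3000²/(2·1.0000) = 0.0450 m
human over T_r+T_s: 2.0000·(0.3000+0.3000) = 1.2000 m
margins: 0.1500+0.1000+0.0600 = 0.3100 m
sum ≈ 0.0900+0.0450+1.2000+0.3100 ≈ 1.6450 m = S ✓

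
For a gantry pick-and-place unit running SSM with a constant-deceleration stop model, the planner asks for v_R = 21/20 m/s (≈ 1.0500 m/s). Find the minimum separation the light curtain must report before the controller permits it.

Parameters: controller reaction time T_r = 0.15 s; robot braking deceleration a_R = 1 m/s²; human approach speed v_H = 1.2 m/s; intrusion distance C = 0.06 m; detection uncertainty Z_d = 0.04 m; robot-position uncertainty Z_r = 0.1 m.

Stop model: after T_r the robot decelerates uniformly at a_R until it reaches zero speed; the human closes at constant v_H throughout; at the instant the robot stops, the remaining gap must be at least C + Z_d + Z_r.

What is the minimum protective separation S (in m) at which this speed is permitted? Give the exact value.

braking lasts T_s = (21/20)/1 = 1.0500 s
reaction-phase robot travel = 1.0500·0.1500 = 0.1575 m
robot covers 1.0500·1.0500 − ½·1.0000·1.0500² = 0.5513 m while stopping
human closes 1.2000·1.2000 = 1.4400 m
C+Z_d+Z_r = 0.0600+0.0400+0.1000 = 0.2000 m
S_min ≈ 0.1575+0.5513+1.4400+0.2000  ⇒  S_min = 1879/800 m

S_min = 1879/800 m = 2.3487 m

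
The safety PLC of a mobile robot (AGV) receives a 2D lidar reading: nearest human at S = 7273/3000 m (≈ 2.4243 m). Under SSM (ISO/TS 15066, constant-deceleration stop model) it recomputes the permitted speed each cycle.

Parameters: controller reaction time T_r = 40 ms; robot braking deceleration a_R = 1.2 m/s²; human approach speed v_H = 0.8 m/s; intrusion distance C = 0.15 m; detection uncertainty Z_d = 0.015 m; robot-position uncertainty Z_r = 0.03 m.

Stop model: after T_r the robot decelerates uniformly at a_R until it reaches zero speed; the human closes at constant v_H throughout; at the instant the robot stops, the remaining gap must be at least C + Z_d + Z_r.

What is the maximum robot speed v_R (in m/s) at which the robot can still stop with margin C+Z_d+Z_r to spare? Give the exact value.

v_R_max = 8/5 m/s = 1.6000 m/s

collect terms ⇒ (5/12)·v_R² + (53/75)·v_R + (-824/375) = 0
  disc = (53/75)² − 4·(5/12)·(-824/375) = 2601/625 ; √disc = 51/25
  v_R = (−(53/75) + 51/25) / (2·(5/12)) = 8/5 m/s
check:
braking lasts T_s = (8/5)/(6/5) = 1.3333 s
reaction-phase robot travel = 1.6000·0.0400 = 0.0640 m
braking distance = 1.6000²/(2·1.2000) = 1.0667 m
person approaches 0.8000·(0.0400+1.3333) = 1.0987 m
residual clearance needed = 0.1500+0.0150+0.0300 = 0.1950 m
sum ≈ 0.0640+1.0667+1.0987+0.1950 ≈ 2.4243 m = S ✓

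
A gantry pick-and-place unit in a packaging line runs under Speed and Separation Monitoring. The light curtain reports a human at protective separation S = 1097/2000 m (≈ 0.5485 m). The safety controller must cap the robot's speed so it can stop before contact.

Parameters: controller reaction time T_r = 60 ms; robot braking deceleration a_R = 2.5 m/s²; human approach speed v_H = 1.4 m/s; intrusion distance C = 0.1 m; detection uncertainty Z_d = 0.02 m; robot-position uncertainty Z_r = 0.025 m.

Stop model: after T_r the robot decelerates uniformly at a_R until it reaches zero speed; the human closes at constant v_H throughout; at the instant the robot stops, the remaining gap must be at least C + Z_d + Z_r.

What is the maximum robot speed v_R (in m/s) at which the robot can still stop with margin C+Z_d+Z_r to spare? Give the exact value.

at the boundary: (1/5)·v² + (31/50)·v + (-639/2000) = 0
  disc = (31/50)² − 4·(1/5)·(-639/2000) = 16/25 ; √disc = 4/5
  v_R = (−(31/50) + 4/5) / (2·(1/5)) = 9/20 m/s
check:
T_s = v_R/a_R = (9/20)/(5/2) = 0.1800 s
reaction-phase robot travel = 0.4500·0.0600 = 0.0270 m
robot covers 0.4500·0.1800 − ½·2.5000·0.1800² = 0.0405 m while stopping
person approaches 1.4000·(0.0600+0.1800) = 0.3360 m
residual clearance needed = 0.1000+0.0200+0.0250 = 0.1450 m
sum ≈ 0.0270+0.0405+0.3360+0.1450 ≈ 0.5485 m = S ✓

v_R_max = 9/20 m/s = 0.4500 m/s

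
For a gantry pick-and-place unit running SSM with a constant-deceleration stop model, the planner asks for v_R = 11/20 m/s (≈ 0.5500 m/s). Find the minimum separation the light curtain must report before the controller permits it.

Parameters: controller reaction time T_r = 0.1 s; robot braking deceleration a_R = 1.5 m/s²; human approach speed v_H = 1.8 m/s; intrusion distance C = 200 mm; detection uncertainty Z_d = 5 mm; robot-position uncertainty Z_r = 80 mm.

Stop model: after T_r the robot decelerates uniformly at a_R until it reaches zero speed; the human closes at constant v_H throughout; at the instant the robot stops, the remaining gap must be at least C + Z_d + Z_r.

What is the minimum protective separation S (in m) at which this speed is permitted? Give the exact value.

stop time T_s = (11/20)/(3/2) = 0.3667 s
reaction-phase robot travel = 0.5500·0.1000 = 0.0550 m
braking distance = 0.5500²/(2·1.5000) = 0.1008 m
human over T_r+T_s: 1.8000·(0.1000+0.3667) = 0.8400 m
residual clearance needed = 0.2000+0.0050+0.0800 = 0.2850 m
S_min ≈ 0.0550+0.1008+0.8400+0.2850  ⇒  S_min = 1537/1200 m

S_min = 1537/1200 m = 1.2808 m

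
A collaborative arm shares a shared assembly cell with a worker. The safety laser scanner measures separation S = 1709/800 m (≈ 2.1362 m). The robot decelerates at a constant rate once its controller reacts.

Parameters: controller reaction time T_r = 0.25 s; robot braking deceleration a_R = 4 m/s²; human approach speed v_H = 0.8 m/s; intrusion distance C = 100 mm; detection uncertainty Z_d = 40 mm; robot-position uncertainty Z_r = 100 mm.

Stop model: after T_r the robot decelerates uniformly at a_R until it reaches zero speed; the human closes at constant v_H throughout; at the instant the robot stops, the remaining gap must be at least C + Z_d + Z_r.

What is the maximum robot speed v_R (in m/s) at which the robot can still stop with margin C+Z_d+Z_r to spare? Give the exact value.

v_R_max = 23/10 m/s = 2.3000 m/s

at the boundary: (1/8)·v² + (9/20)·v + (-1357/800) = 0
  disc = (9/20)² − 4·(1/8)·(-1357/800) = 1681/1600 ; √disc = 41/40
  v_R = (−(9/20) + 41/40) / (2·(1/8)) = 23/10 m/s
check:
T_s = v_R/a_R = (23/10)/4 = 0.5750 s
robot in T_r: 2.3000·0.2500 = 0.5750 m
braking distance = 2.3000²/(2·4.0000) = 0.6613 m
person approaches 0.8000·(0.2500+0.5750) = 0.6600 m
margins: 0.1000+0.0400+0.1000 = 0.2400 m
sum ≈ 0.5750+0.6613+0.6600+0.2400 ≈ 2.1362 m = S ✓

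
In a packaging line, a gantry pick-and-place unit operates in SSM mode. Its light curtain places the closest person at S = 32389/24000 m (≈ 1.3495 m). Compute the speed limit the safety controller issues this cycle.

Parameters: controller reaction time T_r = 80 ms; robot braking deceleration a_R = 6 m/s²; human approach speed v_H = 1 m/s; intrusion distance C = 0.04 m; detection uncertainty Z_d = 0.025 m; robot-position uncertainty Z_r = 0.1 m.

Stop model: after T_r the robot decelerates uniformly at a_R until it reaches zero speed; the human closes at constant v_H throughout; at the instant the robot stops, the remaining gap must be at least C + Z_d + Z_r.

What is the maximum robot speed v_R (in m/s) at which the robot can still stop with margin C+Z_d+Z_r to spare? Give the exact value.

quadratic (1/12)·v² + (37/150)·v + (-26509/24000) = 0
  disc = (37/150)² − 4·(1/12)·(-26509/24000) = 17161/40000 ; √disc = 131/200
  v_R = (−(37/150) + 131/200) / (2·(1/12)) = 49/20 m/s
check:
T_s = v_R/a_R = (49/20)/6 = 0.4083 s
reaction-phase robot travel = 2.4500·0.0800 = 0.1960 m
braking distance = 2.4500²/(2·6.0000) = 0.5002 m
human over T_r+T_s: 1.0000·(0.0800+0.4083) = 0.4883 m
residual clearance needed = 0.0400+0.0250+0.1000 = 0.1650 m
sum ≈ 0.1960+0.5002+0.4883+0.1650 ≈ 1.3495 m = S ✓

v_R_max = 49/20 m/s = 2.4500 m/s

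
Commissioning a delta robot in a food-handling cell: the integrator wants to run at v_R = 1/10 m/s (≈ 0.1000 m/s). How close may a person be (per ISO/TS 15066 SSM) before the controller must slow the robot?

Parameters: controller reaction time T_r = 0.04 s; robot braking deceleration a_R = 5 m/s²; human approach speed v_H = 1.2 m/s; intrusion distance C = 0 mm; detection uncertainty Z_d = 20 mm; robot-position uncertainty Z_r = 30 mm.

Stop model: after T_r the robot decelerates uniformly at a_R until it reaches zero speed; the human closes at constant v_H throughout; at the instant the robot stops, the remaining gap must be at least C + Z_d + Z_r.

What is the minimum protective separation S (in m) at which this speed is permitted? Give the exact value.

stop time T_s = (1/10)/5 = 0.0200 s
robot in T_r: 0.1000·0.0400 = 0.0040 m
robot covers 0.1000·0.0200 − ½·5.0000·0.0200² = 0.0010 m while stopping
human closes 1.2000·0.0600 = 0.0720 m
residual clearance needed = 0.0000+0.0200+0.0300 = 0.0500 m
S_min ≈ 0.0040+0.0010+0.0720+0.0500  ⇒  S_min = 127/1000 m

S_min = 127/1000 m = 0.1270 m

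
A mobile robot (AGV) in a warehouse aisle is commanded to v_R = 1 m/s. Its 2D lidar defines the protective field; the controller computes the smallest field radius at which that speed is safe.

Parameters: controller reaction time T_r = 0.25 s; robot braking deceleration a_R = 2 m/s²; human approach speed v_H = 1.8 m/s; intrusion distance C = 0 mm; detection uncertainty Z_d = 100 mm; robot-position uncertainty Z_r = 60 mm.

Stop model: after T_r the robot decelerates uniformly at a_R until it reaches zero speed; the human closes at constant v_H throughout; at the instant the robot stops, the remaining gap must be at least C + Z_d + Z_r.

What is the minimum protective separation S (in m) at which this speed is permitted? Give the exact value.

S_min = 201/100 m = 2.0100 m

stop time T_s = 1/2 = 0.5000 s
reaction-phase robot travel = 1.0000·0.2500 = 0.2500 m
robot under decel: 1.0000²/(2·2.0000) = 0.2500 m
human over T_r+T_s: 1.8000·(0.2500+0.5000) = 1.3500 m
C+Z_d+Z_r = 0.0000+0.1000+0.0600 = 0.1600 m
S_min ≈ 0.2500+0.2500+1.3500+0.1600  ⇒  S_min = 201/100 m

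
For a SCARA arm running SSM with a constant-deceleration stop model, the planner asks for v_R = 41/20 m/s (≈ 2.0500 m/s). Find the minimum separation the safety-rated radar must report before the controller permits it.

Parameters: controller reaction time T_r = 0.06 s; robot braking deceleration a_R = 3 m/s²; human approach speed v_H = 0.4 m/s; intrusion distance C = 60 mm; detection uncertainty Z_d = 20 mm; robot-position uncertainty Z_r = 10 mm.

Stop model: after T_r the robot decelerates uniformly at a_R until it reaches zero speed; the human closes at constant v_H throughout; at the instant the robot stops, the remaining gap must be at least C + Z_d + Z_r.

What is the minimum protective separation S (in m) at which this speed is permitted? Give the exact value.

S_min = 4843/4000 m = 1.2107 m

braking lasts T_s = (41/20)/3 = 0.6833 s
robot covers v_R·T_r = 2.0500·0.0600 = 0.1230 m before braking
robot under decel: 2.0500²/(2·3.0000) = 0.7004 m
person approaches 0.4000·(0.0600+0.6833) = 0.2973 m
C+Z_d+Z_r = 0.0600+0.0200+0.0100 = 0.0900 m
S_min ≈ 0.1230+0.7004+0.2973+0.0900  ⇒  S_min = 4843/4000 m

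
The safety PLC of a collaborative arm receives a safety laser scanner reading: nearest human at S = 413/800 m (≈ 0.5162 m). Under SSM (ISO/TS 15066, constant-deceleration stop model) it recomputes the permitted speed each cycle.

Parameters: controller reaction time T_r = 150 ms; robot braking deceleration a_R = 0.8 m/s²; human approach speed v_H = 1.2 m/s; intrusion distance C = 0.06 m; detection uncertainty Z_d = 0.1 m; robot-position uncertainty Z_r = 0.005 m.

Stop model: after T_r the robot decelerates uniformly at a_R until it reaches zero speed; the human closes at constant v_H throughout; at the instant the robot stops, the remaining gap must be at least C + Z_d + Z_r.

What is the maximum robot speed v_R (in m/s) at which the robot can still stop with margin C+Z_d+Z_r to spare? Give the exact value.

collect terms ⇒ (5/8)·v_R² + (33/20)·v_R + (-137/800) = 0
  disc = (33/20)² − 4·(5/8)·(-137/800) = 5041/1600 ; √disc = 71/40
  v_R = (−(33/20) + 71/40) / (2·(5/8)) = 1/10 m/s
check:
stop time T_s = (1/10)/(4/5) = 0.1250 s
robot covers v_R·T_r = 0.1000·0.1500 = 0.0150 m before braking
robot under decel: 0.1000²/(2·0.8000) = 0.0063 m
person approaches 1.2000·(0.1500+0.1250) = 0.3300 m
margins: 0.0600+0.1000+0.0050 = 0.1650 m
sum ≈ 0.0150+0.0063+0.3300+0.1650 ≈ 0.5162 m = S ✓

v_R_max = 1/10 m/s = 0.1000 m/s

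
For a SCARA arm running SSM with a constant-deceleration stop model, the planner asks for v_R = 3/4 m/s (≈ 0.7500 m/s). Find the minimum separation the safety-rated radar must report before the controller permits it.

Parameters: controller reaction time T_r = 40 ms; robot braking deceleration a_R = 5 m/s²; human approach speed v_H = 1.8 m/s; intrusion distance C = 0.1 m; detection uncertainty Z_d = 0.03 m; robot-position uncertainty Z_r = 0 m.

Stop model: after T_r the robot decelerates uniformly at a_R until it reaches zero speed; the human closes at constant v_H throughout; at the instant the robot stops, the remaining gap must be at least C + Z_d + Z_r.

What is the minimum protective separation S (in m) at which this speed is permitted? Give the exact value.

S_min = 2233/4000 m = 0.5583 m

braking lasts T_s = (3/4)/5 = 0.1500 s
robot covers v_R·T_r = 0.7500·0.0400 = 0.0300 m before braking
braking distance = 0.7500²/(2·5.0000) = 0.0563 m
human over T_r+T_s: 1.8000·(0.0400+0.1500) = 0.3420 m
residual clearance needed = 0.1000+0.0300+0.0000 = 0.1300 m
S_min ≈ 0.0300+0.0563+0.3420+0.1300  ⇒  S_min = 2233/4000 m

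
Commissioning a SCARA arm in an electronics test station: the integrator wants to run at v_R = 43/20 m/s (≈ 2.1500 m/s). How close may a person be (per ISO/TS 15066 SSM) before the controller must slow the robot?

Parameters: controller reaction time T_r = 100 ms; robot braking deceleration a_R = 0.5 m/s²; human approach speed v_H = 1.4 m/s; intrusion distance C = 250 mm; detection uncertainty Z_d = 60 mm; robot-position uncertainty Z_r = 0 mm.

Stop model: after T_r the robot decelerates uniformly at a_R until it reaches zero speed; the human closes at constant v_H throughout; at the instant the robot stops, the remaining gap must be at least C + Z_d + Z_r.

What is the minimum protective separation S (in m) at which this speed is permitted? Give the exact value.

braking lasts T_s = (43/20)/(1/2) = 4.3000 s
reaction-phase robot travel = 2.1500·0.1000 = 0.2150 m
robot under decel: 2.1500²/(2·0.5000) = 4.6225 m
human over T_r+T_s: 1.4000·(0.1000+4.3000) = 6.1600 m
margins: 0.2500+0.0600+0.0000 = 0.3100 m
S_min ≈ 0.2150+4.6225+6.1600+0.3100  ⇒  S_min = 4523/400 m

S_min = 4523/400 m = 11.3075 m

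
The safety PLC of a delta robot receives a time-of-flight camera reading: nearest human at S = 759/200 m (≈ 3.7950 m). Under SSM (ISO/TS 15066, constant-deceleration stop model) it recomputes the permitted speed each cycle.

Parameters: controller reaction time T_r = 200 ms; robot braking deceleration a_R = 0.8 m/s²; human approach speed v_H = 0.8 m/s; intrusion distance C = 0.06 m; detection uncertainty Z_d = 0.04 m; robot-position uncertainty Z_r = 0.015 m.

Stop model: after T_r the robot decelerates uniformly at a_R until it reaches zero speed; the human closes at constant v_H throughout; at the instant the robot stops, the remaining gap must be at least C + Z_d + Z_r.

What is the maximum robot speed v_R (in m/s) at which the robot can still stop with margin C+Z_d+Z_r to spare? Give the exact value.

v_R_max = 8/5 m/s = 1.6000 m/s

collect terms ⇒ (5/8)·v_R² + (6/5)·v_R + (-88/25) = 0
  disc = (6/5)² − 4·(5/8)·(-88/25) = 256/25 ; √disc = 16/5
  v_R = (−(6/5) + 16/5) / (2·(5/8)) = 8/5 m/s
check:
stop time T_s = (8/5)/(4/5) = 2.0000 s
robot in T_r: 1.6000·0.2000 = 0.3200 m
braking distance = 1.6000²/(2·0.8000) = 1.6000 m
human over T_r+T_s: 0.8000·(0.2000+2.0000) = 1.7600 m
C+Z_d+Z_r = 0.0600+0.0400+0.0150 = 0.1150 m
sum ≈ 0.3200+1.6000+1.7600+0.1150 ≈ 3.7950 m = S ✓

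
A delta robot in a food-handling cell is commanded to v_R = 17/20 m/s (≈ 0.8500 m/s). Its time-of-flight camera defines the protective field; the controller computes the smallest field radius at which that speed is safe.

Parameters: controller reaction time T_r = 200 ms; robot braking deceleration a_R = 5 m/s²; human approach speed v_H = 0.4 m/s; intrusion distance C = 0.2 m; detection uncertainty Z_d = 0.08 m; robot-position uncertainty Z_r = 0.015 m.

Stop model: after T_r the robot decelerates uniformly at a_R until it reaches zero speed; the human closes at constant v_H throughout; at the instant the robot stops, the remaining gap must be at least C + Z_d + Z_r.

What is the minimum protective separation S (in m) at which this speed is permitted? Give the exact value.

S_min = 2741/4000 m = 0.6853 m

stop time T_s = (17/20)/5 = 0.1700 s
reaction-phase robot travel = 0.8500·0.2000 = 0.1700 m
braking distance = 0.8500²/(2·5.0000) = 0.0722 m
human closes 0.4000·0.3700 = 0.1480 m
residual clearance needed = 0.2000+0.0800+0.0150 = 0.2950 m
S_min ≈ 0.1700+0.0722+0.1480+0.2950  ⇒  S_min = 2741/4000 m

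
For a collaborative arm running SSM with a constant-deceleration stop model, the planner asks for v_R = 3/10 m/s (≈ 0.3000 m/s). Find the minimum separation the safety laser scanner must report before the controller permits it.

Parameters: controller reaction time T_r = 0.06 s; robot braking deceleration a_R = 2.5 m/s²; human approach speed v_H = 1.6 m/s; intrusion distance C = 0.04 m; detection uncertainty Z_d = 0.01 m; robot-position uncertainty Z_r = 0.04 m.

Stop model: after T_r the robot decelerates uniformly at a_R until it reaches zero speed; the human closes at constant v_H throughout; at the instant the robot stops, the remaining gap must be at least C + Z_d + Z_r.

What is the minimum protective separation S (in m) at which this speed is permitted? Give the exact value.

T_s = v_R/a_R = (3/10)/(5/2) = 0.1200 s
reaction-phase robot travel = 0.3000·0.0600 = 0.0180 m
robot under decel: 0.3000²/(2·2.5000) = 0.0180 m
person approaches 1.6000·(0.0600+0.1200) = 0.2880 m
margins: 0.0400+0.0100+0.0400 = 0.0900 m
S_min ≈ 0.0180+0.0180+0.2880+0.0900  ⇒  S_min = 207/500 m

S_min = 207/500 m = 0.4140 m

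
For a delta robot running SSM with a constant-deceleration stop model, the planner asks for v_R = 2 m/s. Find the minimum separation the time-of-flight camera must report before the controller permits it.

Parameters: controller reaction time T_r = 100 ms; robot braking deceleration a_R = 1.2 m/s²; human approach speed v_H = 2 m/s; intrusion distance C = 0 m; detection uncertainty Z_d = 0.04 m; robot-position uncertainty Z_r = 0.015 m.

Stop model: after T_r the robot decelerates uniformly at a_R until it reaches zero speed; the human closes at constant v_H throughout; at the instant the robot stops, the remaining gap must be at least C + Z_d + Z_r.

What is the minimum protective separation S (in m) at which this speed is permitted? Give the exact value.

stop time T_s = 2/(6/5) = 1.6667 s
robot covers v_R·T_r = 2.0000·0.1000 = 0.2000 m before braking
robot covers 2.0000·1.6667 − ½·1.2000·1.6667² = 1.6667 m while stopping
human over T_r+T_s: 2.0000·(0.1000+1.6667) = 3.5333 m
residual clearance needed = 0.0000+0.0400+0.0150 = 0.0550 m
S_min ≈ 0.2000+1.6667+3.5333+0.0550  ⇒  S_min = 1091/200 m

S_min = 1091/200 m = 5.4550 m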